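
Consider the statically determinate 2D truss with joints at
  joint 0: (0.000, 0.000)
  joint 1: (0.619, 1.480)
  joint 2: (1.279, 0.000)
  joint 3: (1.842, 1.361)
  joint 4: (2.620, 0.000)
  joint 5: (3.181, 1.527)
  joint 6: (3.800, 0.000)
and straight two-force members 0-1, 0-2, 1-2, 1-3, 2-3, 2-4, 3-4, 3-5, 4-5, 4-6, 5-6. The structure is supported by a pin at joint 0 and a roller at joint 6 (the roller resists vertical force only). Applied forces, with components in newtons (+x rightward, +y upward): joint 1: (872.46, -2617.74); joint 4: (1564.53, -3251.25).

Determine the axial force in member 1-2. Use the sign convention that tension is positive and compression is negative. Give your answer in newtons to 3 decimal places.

N=7 nodes, M=11 members, R=3 reactions → 2N=14, M+R=14
member 0 (0-1): L=1.6042, (cx,cy)=(0.3859,0.9226)
member 1 (0-2): L=1.2790, (cx,cy)=(1.0000,0.0000)
member 2 (1-2): L=1.6205, (cx,cy)=(0.4073,-0.9133)
member 3 (1-3): L=1.2288, (cx,cy)=(0.9953,-0.0968)
member 4 (2-3): L=1.4729, (cx,cy)=(0.3823,0.9241)
member 5 (2-4): L=1.3410, (cx,cy)=(1.0000,0.0000)
member 6 (3-4): L=1.5677, (cx,cy)=(0.4963,-0.8682)
member 7 (3-5): L=1.3493, (cx,cy)=(0.9924,0.1230)
member 8 (4-5): L=1.6268, (cx,cy)=(0.3449,0.9387)
member 9 (4-6): L=1.1800, (cx,cy)=(1.0000,0.0000)
member 10 (5-6): L=1.6477, (cx,cy)=(0.3757,-0.9268)
solve A·x = −loads:
  F[0-1] = -3101.2870 N (compression)
  F[0-2] = +3633.6351 N (tension)
  F[1-2] = +509.0121 N (tension)
  F[1-3] = -2287.1680 N (compression)
  F[2-3] = -503.0871 N (compression)
  F[2-4] = +4033.2532 N (tension)
  F[3-4] = -67.4127 N (compression)
  F[3-5] = -2453.9107 N (compression)
  F[4-5] = +3526.0732 N (tension)
  F[4-6] = +1219.2993 N (tension)
  F[5-6] = -3245.6060 N (compression)
  Rx@0 = -2436.9900 N
  Ry@0 = +2861.1224 N
  Ry@6 = +3007.8676 N

509.012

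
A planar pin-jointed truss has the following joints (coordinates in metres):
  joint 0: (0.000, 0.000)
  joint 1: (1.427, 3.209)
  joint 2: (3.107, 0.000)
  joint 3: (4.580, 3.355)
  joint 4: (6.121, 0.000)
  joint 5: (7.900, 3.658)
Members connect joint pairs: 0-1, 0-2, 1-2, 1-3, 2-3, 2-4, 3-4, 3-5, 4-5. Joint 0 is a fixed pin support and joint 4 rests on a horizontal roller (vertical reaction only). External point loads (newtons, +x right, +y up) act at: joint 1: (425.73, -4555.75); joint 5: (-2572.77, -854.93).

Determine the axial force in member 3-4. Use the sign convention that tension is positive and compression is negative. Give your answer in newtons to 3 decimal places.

-222.548

N=6 nodes, M=9 members, R=3 reactions → 2N=12, M+R=12
member 0 (0-1): L=3.5120, (cx,cy)=(0.4063,0.9137)
member 1 (0-2): L=3.1070, (cx,cy)=(1.0000,0.0000)
member 2 (1-2): L=3.6222, (cx,cy)=(0.4638,-0.8859)
member 3 (1-3): L=3.1564, (cx,cy)=(0.9989,0.0463)
member 4 (2-3): L=3.6641, (cx,cy)=(0.4020,0.9156)
member 5 (2-4): L=3.0140, (cx,cy)=(1.0000,0.0000)
member 6 (3-4): L=3.6920, (cx,cy)=(0.4174,-0.9087)
member 7 (3-5): L=3.3338, (cx,cy)=(0.9959,0.0909)
member 8 (4-5): L=4.0677, (cx,cy)=(0.4374,0.8993)
solve A·x = −loads:
  F[0-1] = -4990.0068 N (compression)
  F[0-2] = -119.4835 N (compression)
  F[1-2] = -121.0411 N (compression)
  F[1-3] = -2399.7148 N (compression)
  F[2-3] = +117.1147 N (tension)
  F[2-4] = -222.7046 N (compression)
  F[3-4] = -222.5483 N (compression)
  F[3-5] = -2266.5565 N (compression)
  F[4-5] = -721.6012 N (compression)
  Rx@0 = +2147.0400 N
  Ry@0 = +4559.5156 N
  Ry@4 = +851.1644 N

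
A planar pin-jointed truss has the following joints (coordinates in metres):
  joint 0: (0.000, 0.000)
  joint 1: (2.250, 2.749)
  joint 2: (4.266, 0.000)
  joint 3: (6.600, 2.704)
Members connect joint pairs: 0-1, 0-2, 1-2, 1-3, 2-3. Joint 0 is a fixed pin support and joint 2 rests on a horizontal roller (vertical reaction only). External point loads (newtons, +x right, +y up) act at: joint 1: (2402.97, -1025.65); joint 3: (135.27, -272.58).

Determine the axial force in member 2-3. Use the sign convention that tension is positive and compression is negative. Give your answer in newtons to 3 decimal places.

N=4 nodes, M=5 members, R=3 reactions → 2N=8, M+R=8
member 0 (0-1): L=3.5524, (cx,cy)=(0.6334,0.7738)
member 1 (0-2): L=4.2660, (cx,cy)=(1.0000,0.0000)
member 2 (1-2): L=3.4090, (cx,cy)=(0.5914,-0.8064)
member 3 (1-3): L=4.3502, (cx,cy)=(0.9999,-0.0103)
member 4 (2-3): L=3.5720, (cx,cy)=(0.6534,0.7570)
solve A·x = −loads:
  F[0-1] = +1678.1752 N (tension)
  F[0-2] = +1475.3245 N (tension)
  F[1-2] = -2887.0391 N (compression)
  F[1-3] = +367.2919 N (tension)
  F[2-3] = -355.0606 N (compression)
  Rx@0 = -2538.2400 N
  Ry@0 = -1298.6465 N
  Ry@2 = +2596.8765 N

-355.061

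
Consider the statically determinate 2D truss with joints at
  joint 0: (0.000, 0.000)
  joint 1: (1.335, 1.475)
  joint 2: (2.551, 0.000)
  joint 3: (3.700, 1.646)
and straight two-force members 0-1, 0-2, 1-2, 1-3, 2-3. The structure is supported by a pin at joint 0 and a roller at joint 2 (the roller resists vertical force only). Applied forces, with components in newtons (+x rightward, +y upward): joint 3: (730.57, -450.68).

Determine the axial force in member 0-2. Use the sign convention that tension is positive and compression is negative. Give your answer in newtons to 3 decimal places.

120.197

N=4 nodes, M=5 members, R=3 reactions → 2N=8, M+R=8
member 0 (0-1): L=1.9894, (cx,cy)=(0.6710,0.7414)
member 1 (0-2): L=2.5510, (cx,cy)=(1.0000,0.0000)
member 2 (1-2): L=1.9116, (cx,cy)=(0.6361,-0.7716)
member 3 (1-3): L=2.3712, (cx,cy)=(0.9974,0.0721)
member 4 (2-3): L=2.0074, (cx,cy)=(0.5724,0.8200)
solve A·x = −loads:
  F[0-1] = +909.5862 N (tension)
  F[0-2] = +120.1968 N (tension)
  F[1-2] = -770.8614 N (compression)
  F[1-3] = +1103.5998 N (tension)
  F[2-3] = -646.6832 N (compression)
  Rx@0 = -730.5700 N
  Ry@0 = -674.3824 N
  Ry@2 = +1125.0624 N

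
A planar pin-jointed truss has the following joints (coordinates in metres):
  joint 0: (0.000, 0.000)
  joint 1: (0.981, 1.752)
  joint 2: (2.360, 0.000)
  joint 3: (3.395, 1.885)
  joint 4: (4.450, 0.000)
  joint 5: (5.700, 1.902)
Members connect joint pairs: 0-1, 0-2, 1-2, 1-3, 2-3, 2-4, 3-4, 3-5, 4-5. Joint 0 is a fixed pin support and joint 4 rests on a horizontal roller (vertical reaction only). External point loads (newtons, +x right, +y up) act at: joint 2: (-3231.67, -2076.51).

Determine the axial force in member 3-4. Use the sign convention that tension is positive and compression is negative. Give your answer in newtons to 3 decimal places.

-1261.998

N=6 nodes, M=9 members, R=3 reactions → 2N=12, M+R=12
member 0 (0-1): L=2.0080, (cx,cy)=(0.4886,0.8725)
member 1 (0-2): L=2.3600, (cx,cy)=(1.0000,0.0000)
member 2 (1-2): L=2.2296, (cx,cy)=(0.6185,-0.7858)
member 3 (1-3): L=2.4177, (cx,cy)=(0.9985,0.0550)
member 4 (2-3): L=2.1505, (cx,cy)=(0.4813,0.8766)
member 5 (2-4): L=2.0900, (cx,cy)=(1.0000,0.0000)
member 6 (3-4): L=2.1602, (cx,cy)=(0.4884,-0.8726)
member 7 (3-5): L=2.3051, (cx,cy)=(1.0000,0.0074)
member 8 (4-5): L=2.2760, (cx,cy)=(0.5492,0.8357)
solve A·x = −loads:
  F[0-1] = -1117.7359 N (compression)
  F[0-2] = -2685.5913 N (compression)
  F[1-2] = +1152.8402 N (tension)
  F[1-3] = -1261.0139 N (compression)
  F[2-3] = +1335.4726 N (tension)
  F[2-4] = +616.3496 N (tension)
  F[3-4] = -1261.9980 N (compression)
  F[3-5] = -0.0000 N (compression)
  F[4-5] = +0.0000 N (tension)
  Rx@0 = +3231.6700 N
  Ry@0 = +975.2598 N
  Ry@4 = +1101.2502 N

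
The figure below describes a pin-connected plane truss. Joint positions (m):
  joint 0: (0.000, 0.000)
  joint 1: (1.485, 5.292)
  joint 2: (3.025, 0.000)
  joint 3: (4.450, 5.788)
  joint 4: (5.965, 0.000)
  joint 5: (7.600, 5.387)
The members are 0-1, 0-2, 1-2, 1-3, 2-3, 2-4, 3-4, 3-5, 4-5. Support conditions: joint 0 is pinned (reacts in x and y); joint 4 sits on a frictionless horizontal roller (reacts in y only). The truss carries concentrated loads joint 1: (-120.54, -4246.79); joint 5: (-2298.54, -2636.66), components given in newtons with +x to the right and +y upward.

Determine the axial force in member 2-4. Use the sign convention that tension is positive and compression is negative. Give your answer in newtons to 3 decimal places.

N=6 nodes, M=9 members, R=3 reactions → 2N=12, M+R=12
member 0 (0-1): L=5.4964, (cx,cy)=(0.2702,0.9628)
member 1 (0-2): L=3.0250, (cx,cy)=(1.0000,0.0000)
member 2 (1-2): L=5.5115, (cx,cy)=(0.2794,-0.9602)
member 3 (1-3): L=3.0062, (cx,cy)=(0.9863,0.1650)
member 4 (2-3): L=5.9608, (cx,cy)=(0.2391,0.9710)
member 5 (2-4): L=2.9400, (cx,cy)=(1.0000,0.0000)
member 6 (3-4): L=5.9830, (cx,cy)=(0.2532,-0.9674)
member 7 (3-5): L=3.1754, (cx,cy)=(0.9920,-0.1263)
member 8 (4-5): L=5.6297, (cx,cy)=(0.2904,0.9569)
solve A·x = −loads:
  F[0-1] = -4829.1849 N (compression)
  F[0-2] = -1114.3477 N (compression)
  F[1-2] = +203.2985 N (tension)
  F[1-3] = -1258.2413 N (compression)
  F[2-3] = -201.0302 N (compression)
  F[2-4] = -1009.4848 N (compression)
  F[3-4] = +606.1974 N (tension)
  F[3-5] = -1454.1971 N (compression)
  F[4-5] = -2947.3377 N (compression)
  Rx@0 = +2419.0800 N
  Ry@0 = +4649.5914 N
  Ry@4 = +2233.8586 N

-1009.485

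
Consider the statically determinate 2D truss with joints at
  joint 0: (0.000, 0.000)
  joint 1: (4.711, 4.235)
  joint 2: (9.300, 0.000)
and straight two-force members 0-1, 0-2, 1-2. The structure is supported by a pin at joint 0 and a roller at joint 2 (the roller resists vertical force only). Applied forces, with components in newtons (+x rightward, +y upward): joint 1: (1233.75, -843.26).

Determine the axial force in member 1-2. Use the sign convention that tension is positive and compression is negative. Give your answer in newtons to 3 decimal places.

N=3 nodes, M=3 members, R=3 reactions → 2N=6, M+R=6
member 0 (0-1): L=6.3347, (cx,cy)=(0.7437,0.6685)
member 1 (0-2): L=9.3000, (cx,cy)=(1.0000,0.0000)
member 2 (1-2): L=6.2445, (cx,cy)=(0.7349,-0.6782)
solve A·x = −loads:
  F[0-1] = +217.9708 N (tension)
  F[0-2] = +1071.6497 N (tension)
  F[1-2] = -1458.2585 N (compression)
  Rx@0 = -1233.7500 N
  Ry@0 = -145.7216 N
  Ry@2 = +988.9816 N

-1458.258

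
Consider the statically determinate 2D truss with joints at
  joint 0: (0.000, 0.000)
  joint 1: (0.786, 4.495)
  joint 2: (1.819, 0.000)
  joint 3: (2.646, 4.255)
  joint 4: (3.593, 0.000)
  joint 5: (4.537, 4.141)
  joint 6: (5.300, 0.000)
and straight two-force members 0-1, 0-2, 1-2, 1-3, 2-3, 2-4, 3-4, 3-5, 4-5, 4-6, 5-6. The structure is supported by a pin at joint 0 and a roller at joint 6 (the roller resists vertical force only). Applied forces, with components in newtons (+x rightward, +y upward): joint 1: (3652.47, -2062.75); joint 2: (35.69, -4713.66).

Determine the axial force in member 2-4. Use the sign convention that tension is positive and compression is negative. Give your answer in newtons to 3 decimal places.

3132.020

N=7 nodes, M=11 members, R=3 reactions → 2N=14, M+R=14
member 0 (0-1): L=4.5632, (cx,cy)=(0.1722,0.9851)
member 1 (0-2): L=1.8190, (cx,cy)=(1.0000,0.0000)
member 2 (1-2): L=4.6122, (cx,cy)=(0.2240,-0.9746)
member 3 (1-3): L=1.8754, (cx,cy)=(0.9918,-0.1280)
member 4 (2-3): L=4.3346, (cx,cy)=(0.1908,0.9816)
member 5 (2-4): L=1.7740, (cx,cy)=(1.0000,0.0000)
member 6 (3-4): L=4.3591, (cx,cy)=(0.2172,-0.9761)
member 7 (3-5): L=1.8944, (cx,cy)=(0.9982,-0.0602)
member 8 (4-5): L=4.2472, (cx,cy)=(0.2223,0.9750)
member 9 (4-6): L=1.7070, (cx,cy)=(1.0000,0.0000)
member 10 (5-6): L=4.2107, (cx,cy)=(0.1812,-0.9834)
solve A·x = −loads:
  F[0-1] = -1781.6577 N (compression)
  F[0-2] = +3995.0460 N (tension)
  F[1-2] = +214.8293 N (tension)
  F[1-3] = -4040.6950 N (compression)
  F[2-3] = +4588.5759 N (tension)
  F[2-4] = +3132.0203 N (tension)
  F[3-4] = -5018.1364 N (compression)
  F[3-5] = -2045.5562 N (compression)
  F[4-5] = +5023.9519 N (tension)
  F[4-6] = +925.2147 N (tension)
  F[5-6] = -5105.9077 N (compression)
  Rx@0 = -3688.1600 N
  Ry@0 = +1755.0285 N
  Ry@6 = +5021.3815 N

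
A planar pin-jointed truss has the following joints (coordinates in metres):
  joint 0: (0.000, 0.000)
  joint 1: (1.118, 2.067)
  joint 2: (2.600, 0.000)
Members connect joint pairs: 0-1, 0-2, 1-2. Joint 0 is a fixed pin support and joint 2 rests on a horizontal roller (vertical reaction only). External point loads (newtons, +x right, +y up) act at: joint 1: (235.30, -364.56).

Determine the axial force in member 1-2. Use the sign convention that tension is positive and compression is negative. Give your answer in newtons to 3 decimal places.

-423.066

N=3 nodes, M=3 members, R=3 reactions → 2N=6, M+R=6
member 0 (0-1): L=2.3500, (cx,cy)=(0.4757,0.8796)
member 1 (0-2): L=2.6000, (cx,cy)=(1.0000,0.0000)
member 2 (1-2): L=2.5434, (cx,cy)=(0.5827,-0.8127)
solve A·x = −loads:
  F[0-1] = -23.5745 N (compression)
  F[0-2] = +246.5155 N (tension)
  F[1-2] = -423.0663 N (compression)
  Rx@0 = -235.3000 N
  Ry@0 = +20.7357 N
  Ry@2 = +343.8243 N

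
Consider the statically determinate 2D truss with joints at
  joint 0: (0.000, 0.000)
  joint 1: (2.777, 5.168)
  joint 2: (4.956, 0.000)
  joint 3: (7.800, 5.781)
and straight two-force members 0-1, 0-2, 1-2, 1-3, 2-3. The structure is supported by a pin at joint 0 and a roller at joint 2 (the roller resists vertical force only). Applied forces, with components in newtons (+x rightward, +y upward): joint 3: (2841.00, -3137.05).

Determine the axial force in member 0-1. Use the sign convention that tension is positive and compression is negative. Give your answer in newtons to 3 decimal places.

5805.689

N=4 nodes, M=5 members, R=3 reactions → 2N=8, M+R=8
member 0 (0-1): L=5.8669, (cx,cy)=(0.4733,0.8809)
member 1 (0-2): L=4.9560, (cx,cy)=(1.0000,0.0000)
member 2 (1-2): L=5.6086, (cx,cy)=(0.3885,-0.9214)
member 3 (1-3): L=5.0603, (cx,cy)=(0.9926,0.1211)
member 4 (2-3): L=6.4427, (cx,cy)=(0.4414,0.8973)
solve A·x = −loads:
  F[0-1] = +5805.6889 N (tension)
  F[0-2] = +92.9508 N (tension)
  F[1-2] = -4932.3612 N (compression)
  F[1-3] = +4698.9328 N (tension)
  F[2-3] = -4130.4987 N (compression)
  Rx@0 = -2841.0000 N
  Ry@0 = -5114.1225 N
  Ry@2 = +8251.1725 N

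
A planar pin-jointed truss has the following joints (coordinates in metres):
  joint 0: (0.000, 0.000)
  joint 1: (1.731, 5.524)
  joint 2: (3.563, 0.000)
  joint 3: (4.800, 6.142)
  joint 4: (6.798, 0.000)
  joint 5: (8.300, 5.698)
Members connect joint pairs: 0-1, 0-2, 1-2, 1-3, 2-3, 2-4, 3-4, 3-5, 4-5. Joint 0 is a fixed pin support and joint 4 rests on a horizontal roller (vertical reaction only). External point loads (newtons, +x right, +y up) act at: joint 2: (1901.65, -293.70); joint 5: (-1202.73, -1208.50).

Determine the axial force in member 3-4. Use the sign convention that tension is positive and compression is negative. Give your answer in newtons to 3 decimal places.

N=6 nodes, M=9 members, R=3 reactions → 2N=12, M+R=12
member 0 (0-1): L=5.7889, (cx,cy)=(0.2990,0.9542)
member 1 (0-2): L=3.5630, (cx,cy)=(1.0000,0.0000)
member 2 (1-2): L=5.8199, (cx,cy)=(0.3148,-0.9492)
member 3 (1-3): L=3.1306, (cx,cy)=(0.9803,0.1974)
member 4 (2-3): L=6.2653, (cx,cy)=(0.1974,0.9803)
member 5 (2-4): L=3.2350, (cx,cy)=(1.0000,0.0000)
member 6 (3-4): L=6.4588, (cx,cy)=(0.3093,-0.9509)
member 7 (3-5): L=3.5280, (cx,cy)=(0.9920,-0.1258)
member 8 (4-5): L=5.8926, (cx,cy)=(0.2549,0.9670)
solve A·x = −loads:
  F[0-1] = -923.0986 N (compression)
  F[0-2] = +974.9472 N (tension)
  F[1-2] = +815.0504 N (tension)
  F[1-3] = -543.2829 N (compression)
  F[2-3] = -489.5524 N (compression)
  F[2-4] = -573.4828 N (compression)
  F[3-4] = +731.5810 N (tension)
  F[3-5] = -862.4149 N (compression)
  F[4-5] = -1362.0227 N (compression)
  Rx@0 = -698.9200 N
  Ry@0 = +880.8632 N
  Ry@4 = +621.3368 N

731.581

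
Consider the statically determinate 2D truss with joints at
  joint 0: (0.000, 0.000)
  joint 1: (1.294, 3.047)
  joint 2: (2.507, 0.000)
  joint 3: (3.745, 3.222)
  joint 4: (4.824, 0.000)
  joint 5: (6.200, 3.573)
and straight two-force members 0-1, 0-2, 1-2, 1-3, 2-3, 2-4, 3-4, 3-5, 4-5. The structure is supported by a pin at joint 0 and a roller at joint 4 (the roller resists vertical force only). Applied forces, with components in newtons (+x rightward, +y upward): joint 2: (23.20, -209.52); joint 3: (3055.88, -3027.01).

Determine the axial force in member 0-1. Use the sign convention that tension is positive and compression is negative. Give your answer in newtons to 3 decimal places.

1372.564

N=6 nodes, M=9 members, R=3 reactions → 2N=12, M+R=12
member 0 (0-1): L=3.3104, (cx,cy)=(0.3909,0.9204)
member 1 (0-2): L=2.5070, (cx,cy)=(1.0000,0.0000)
member 2 (1-2): L=3.2796, (cx,cy)=(0.3699,-0.9291)
member 3 (1-3): L=2.4572, (cx,cy)=(0.9975,0.0712)
member 4 (2-3): L=3.4517, (cx,cy)=(0.3587,0.9335)
member 5 (2-4): L=2.3170, (cx,cy)=(1.0000,0.0000)
member 6 (3-4): L=3.3979, (cx,cy)=(0.3176,-0.9482)
member 7 (3-5): L=2.4800, (cx,cy)=(0.9899,0.1415)
member 8 (4-5): L=3.8288, (cx,cy)=(0.3594,0.9332)
solve A·x = −loads:
  F[0-1] = +1372.5645 N (tension)
  F[0-2] = +2542.5567 N (tension)
  F[1-2] = -1282.1140 N (compression)
  F[1-3] = +1013.3062 N (tension)
  F[2-3] = +1500.5524 N (tension)
  F[2-4] = +1506.9461 N (tension)
  F[3-4] = -4745.5123 N (compression)
  F[3-5] = -0.0000 N (compression)
  F[4-5] = -0.0000 N (compression)
  Rx@0 = -3079.0800 N
  Ry@0 = -1263.3590 N
  Ry@4 = +4499.8890 N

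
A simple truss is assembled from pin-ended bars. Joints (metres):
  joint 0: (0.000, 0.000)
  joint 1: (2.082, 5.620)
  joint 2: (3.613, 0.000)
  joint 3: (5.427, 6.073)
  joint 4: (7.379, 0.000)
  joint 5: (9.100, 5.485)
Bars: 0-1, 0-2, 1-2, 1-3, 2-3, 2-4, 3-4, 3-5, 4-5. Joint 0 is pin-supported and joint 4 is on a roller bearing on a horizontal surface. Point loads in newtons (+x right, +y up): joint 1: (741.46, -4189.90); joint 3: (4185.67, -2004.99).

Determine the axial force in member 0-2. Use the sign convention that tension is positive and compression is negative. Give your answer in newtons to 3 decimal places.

N=6 nodes, M=9 members, R=3 reactions → 2N=12, M+R=12
member 0 (0-1): L=5.9933, (cx,cy)=(0.3474,0.9377)
member 1 (0-2): L=3.6130, (cx,cy)=(1.0000,0.0000)
member 2 (1-2): L=5.8248, (cx,cy)=(0.2628,-0.9648)
member 3 (1-3): L=3.3755, (cx,cy)=(0.9910,0.1342)
member 4 (2-3): L=6.3381, (cx,cy)=(0.2862,0.9582)
member 5 (2-4): L=3.7660, (cx,cy)=(1.0000,0.0000)
member 6 (3-4): L=6.3790, (cx,cy)=(0.3060,-0.9520)
member 7 (3-5): L=3.7198, (cx,cy)=(0.9874,-0.1581)
member 8 (4-5): L=5.7487, (cx,cy)=(0.2994,0.9541)
solve A·x = −loads:
  F[0-1] = +502.7774 N (tension)
  F[0-2] = +4752.4699 N (tension)
  F[1-2] = -4736.0658 N (compression)
  F[1-3] = +684.2236 N (tension)
  F[2-3] = +4769.0365 N (tension)
  F[2-4] = +2142.7177 N (tension)
  F[3-4] = -7002.2514 N (compression)
  F[3-5] = +0.0000 N (tension)
  F[4-5] = -0.0000 N (compression)
  Rx@0 = -4927.1300 N
  Ry@0 = -471.4647 N
  Ry@4 = +6666.3547 N

4752.470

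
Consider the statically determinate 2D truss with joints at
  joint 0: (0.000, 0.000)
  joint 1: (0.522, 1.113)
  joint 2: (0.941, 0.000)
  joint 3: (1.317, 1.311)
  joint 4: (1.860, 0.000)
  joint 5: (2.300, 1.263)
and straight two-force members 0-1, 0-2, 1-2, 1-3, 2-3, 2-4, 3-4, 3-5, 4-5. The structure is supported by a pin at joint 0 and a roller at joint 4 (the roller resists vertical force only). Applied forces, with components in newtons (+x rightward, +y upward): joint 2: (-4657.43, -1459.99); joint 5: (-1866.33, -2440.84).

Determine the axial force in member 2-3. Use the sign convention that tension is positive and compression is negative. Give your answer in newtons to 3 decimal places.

333.344

N=6 nodes, M=9 members, R=3 reactions → 2N=12, M+R=12
member 0 (0-1): L=1.2293, (cx,cy)=(0.4246,0.9054)
member 1 (0-2): L=0.9410, (cx,cy)=(1.0000,0.0000)
member 2 (1-2): L=1.1893, (cx,cy)=(0.3523,-0.9359)
member 3 (1-3): L=0.8193, (cx,cy)=(0.9704,0.2417)
member 4 (2-3): L=1.3639, (cx,cy)=(0.2757,0.9612)
member 5 (2-4): L=0.9190, (cx,cy)=(1.0000,0.0000)
member 6 (3-4): L=1.4190, (cx,cy)=(0.3827,-0.9239)
member 7 (3-5): L=0.9842, (cx,cy)=(0.9988,-0.0488)
member 8 (4-5): L=1.3374, (cx,cy)=(0.3290,0.9443)
solve A·x = −loads:
  F[0-1] = -1558.7598 N (compression)
  F[0-2] = -5861.8772 N (compression)
  F[1-2] = +1217.6403 N (tension)
  F[1-3] = -1124.2075 N (compression)
  F[2-3] = +333.3439 N (tension)
  F[2-4] = -867.3462 N (compression)
  F[3-4] = +0.0513 N (tension)
  F[3-5] = -1000.1937 N (compression)
  F[4-5] = -2636.3745 N (compression)
  Rx@0 = +6523.7600 N
  Ry@0 = +1411.2559 N
  Ry@4 = +2489.5741 N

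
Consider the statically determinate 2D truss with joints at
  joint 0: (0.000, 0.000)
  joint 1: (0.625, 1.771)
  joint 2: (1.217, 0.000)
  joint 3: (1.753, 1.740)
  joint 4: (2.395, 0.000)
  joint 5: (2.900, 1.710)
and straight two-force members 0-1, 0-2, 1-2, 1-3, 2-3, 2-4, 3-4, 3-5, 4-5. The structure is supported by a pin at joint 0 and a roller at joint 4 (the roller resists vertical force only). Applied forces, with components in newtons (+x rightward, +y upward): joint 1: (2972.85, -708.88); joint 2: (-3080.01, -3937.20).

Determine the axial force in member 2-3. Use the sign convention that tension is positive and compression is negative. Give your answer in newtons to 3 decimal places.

4502.597

N=6 nodes, M=9 members, R=3 reactions → 2N=12, M+R=12
member 0 (0-1): L=1.8780, (cx,cy)=(0.3328,0.9430)
member 1 (0-2): L=1.2170, (cx,cy)=(1.0000,0.0000)
member 2 (1-2): L=1.8673, (cx,cy)=(0.3170,-0.9484)
member 3 (1-3): L=1.1284, (cx,cy)=(0.9996,-0.0275)
member 4 (2-3): L=1.8207, (cx,cy)=(0.2944,0.9557)
member 5 (2-4): L=1.1780, (cx,cy)=(1.0000,0.0000)
member 6 (3-4): L=1.8547, (cx,cy)=(0.3462,-0.9382)
member 7 (3-5): L=1.1474, (cx,cy)=(0.9997,-0.0261)
member 8 (4-5): L=1.7830, (cx,cy)=(0.2832,0.9591)
solve A·x = −loads:
  F[0-1] = -277.9836 N (compression)
  F[0-2] = -14.6492 N (compression)
  F[1-2] = -385.7587 N (compression)
  F[1-3] = -2944.1746 N (compression)
  F[2-3] = +4502.5967 N (tension)
  F[2-4] = +1617.5232 N (tension)
  F[3-4] = -4672.8283 N (compression)
  F[3-5] = +0.0000 N (tension)
  F[4-5] = -0.0000 N (compression)
  Rx@0 = +107.1600 N
  Ry@0 = +262.1386 N
  Ry@4 = +4383.9414 N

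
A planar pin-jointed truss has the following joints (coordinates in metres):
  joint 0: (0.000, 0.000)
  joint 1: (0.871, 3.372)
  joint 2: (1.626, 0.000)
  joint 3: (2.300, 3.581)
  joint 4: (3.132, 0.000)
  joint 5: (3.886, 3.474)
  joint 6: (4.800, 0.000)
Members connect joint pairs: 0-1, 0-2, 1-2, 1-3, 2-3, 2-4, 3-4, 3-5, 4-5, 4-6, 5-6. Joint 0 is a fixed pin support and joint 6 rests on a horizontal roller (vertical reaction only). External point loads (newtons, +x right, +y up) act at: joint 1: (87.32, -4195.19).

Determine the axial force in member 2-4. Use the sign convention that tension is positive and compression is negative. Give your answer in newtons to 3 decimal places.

574.277

N=7 nodes, M=11 members, R=3 reactions → 2N=14, M+R=14
member 0 (0-1): L=3.4827, (cx,cy)=(0.2501,0.9682)
member 1 (0-2): L=1.6260, (cx,cy)=(1.0000,0.0000)
member 2 (1-2): L=3.4555, (cx,cy)=(0.2185,-0.9758)
member 3 (1-3): L=1.4442, (cx,cy)=(0.9895,0.1447)
member 4 (2-3): L=3.6439, (cx,cy)=(0.1850,0.9827)
member 5 (2-4): L=1.5060, (cx,cy)=(1.0000,0.0000)
member 6 (3-4): L=3.6764, (cx,cy)=(0.2263,-0.9741)
member 7 (3-5): L=1.5896, (cx,cy)=(0.9977,-0.0673)
member 8 (4-5): L=3.5549, (cx,cy)=(0.2121,0.9772)
member 9 (4-6): L=1.6680, (cx,cy)=(1.0000,0.0000)
member 10 (5-6): L=3.5922, (cx,cy)=(0.2544,-0.9671)
solve A·x = −loads:
  F[0-1] = -3483.2900 N (compression)
  F[0-2] = +958.4738 N (tension)
  F[1-2] = -955.3309 N (compression)
  F[1-3] = -757.7172 N (compression)
  F[2-3] = +948.6175 N (tension)
  F[2-4] = +574.2771 N (tension)
  F[3-4] = -817.5438 N (compression)
  F[3-5] = -390.1441 N (compression)
  F[4-5] = +814.8735 N (tension)
  F[4-6] = +216.4224 N (tension)
  F[5-6] = -850.5882 N (compression)
  Rx@0 = -87.3200 N
  Ry@0 = +3372.5955 N
  Ry@6 = +822.5945 N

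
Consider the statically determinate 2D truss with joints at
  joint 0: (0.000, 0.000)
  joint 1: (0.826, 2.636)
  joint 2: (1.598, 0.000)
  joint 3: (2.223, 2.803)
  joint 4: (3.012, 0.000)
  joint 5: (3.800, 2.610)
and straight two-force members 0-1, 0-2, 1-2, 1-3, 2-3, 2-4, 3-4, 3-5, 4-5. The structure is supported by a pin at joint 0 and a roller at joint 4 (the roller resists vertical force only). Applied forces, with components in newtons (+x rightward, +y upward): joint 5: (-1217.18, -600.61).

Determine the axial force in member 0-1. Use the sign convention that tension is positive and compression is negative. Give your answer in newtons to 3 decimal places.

N=6 nodes, M=9 members, R=3 reactions → 2N=12, M+R=12
member 0 (0-1): L=2.7624, (cx,cy)=(0.2990,0.9542)
member 1 (0-2): L=1.5980, (cx,cy)=(1.0000,0.0000)
member 2 (1-2): L=2.7467, (cx,cy)=(0.2811,-0.9597)
member 3 (1-3): L=1.4069, (cx,cy)=(0.9929,0.1187)
member 4 (2-3): L=2.8718, (cx,cy)=(0.2176,0.9760)
member 5 (2-4): L=1.4140, (cx,cy)=(1.0000,0.0000)
member 6 (3-4): L=2.9119, (cx,cy)=(0.2710,-0.9626)
member 7 (3-5): L=1.5888, (cx,cy)=(0.9926,-0.1215)
member 8 (4-5): L=2.7264, (cx,cy)=(0.2890,0.9573)
solve A·x = −loads:
  F[0-1] = -940.6320 N (compression)
  F[0-2] = -935.9151 N (compression)
  F[1-2] = +869.8110 N (tension)
  F[1-3] = -529.4791 N (compression)
  F[2-3] = -855.2478 N (compression)
  F[2-4] = -505.3156 N (compression)
  F[3-4] = +1059.4830 N (tension)
  F[3-5] = -1006.3892 N (compression)
  F[4-5] = -755.0913 N (compression)
  Rx@0 = +1217.1800 N
  Ry@0 = +897.5960 N
  Ry@4 = -296.9860 N

-940.632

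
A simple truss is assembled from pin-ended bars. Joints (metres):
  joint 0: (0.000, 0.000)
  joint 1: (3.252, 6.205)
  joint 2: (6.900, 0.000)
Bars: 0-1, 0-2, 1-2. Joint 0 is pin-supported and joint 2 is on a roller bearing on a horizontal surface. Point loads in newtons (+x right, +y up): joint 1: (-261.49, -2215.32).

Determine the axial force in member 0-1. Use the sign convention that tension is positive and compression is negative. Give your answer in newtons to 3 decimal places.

N=3 nodes, M=3 members, R=3 reactions → 2N=6, M+R=6
member 0 (0-1): L=7.0055, (cx,cy)=(0.4642,0.8857)
member 1 (0-2): L=6.9000, (cx,cy)=(1.0000,0.0000)
member 2 (1-2): L=7.1979, (cx,cy)=(0.5068,-0.8621)
solve A·x = −loads:
  F[0-1] = -1587.8253 N (compression)
  F[0-2] = +475.5854 N (tension)
  F[1-2] = -938.3831 N (compression)
  Rx@0 = +261.4900 N
  Ry@0 = +1406.3816 N
  Ry@2 = +808.9384 N

-1587.825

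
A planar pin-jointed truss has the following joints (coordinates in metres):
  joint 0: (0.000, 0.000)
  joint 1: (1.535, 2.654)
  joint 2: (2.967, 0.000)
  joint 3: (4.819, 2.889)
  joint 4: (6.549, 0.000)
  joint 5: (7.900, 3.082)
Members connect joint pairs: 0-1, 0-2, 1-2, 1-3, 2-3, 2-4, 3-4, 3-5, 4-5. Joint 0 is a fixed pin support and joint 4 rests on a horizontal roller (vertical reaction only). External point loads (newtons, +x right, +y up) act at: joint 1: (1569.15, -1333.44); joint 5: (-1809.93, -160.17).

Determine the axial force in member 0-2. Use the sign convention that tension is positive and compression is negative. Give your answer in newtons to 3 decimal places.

N=6 nodes, M=9 members, R=3 reactions → 2N=12, M+R=12
member 0 (0-1): L=3.0659, (cx,cy)=(0.5007,0.8656)
member 1 (0-2): L=2.9670, (cx,cy)=(1.0000,0.0000)
member 2 (1-2): L=3.0157, (cx,cy)=(0.4749,-0.8801)
member 3 (1-3): L=3.2924, (cx,cy)=(0.9974,0.0714)
member 4 (2-3): L=3.4317, (cx,cy)=(0.5397,0.8419)
member 5 (2-4): L=3.5820, (cx,cy)=(1.0000,0.0000)
member 6 (3-4): L=3.3674, (cx,cy)=(0.5138,-0.8579)
member 7 (3-5): L=3.0870, (cx,cy)=(0.9980,0.0625)
member 8 (4-5): L=3.3651, (cx,cy)=(0.4015,0.9159)
solve A·x = −loads:
  F[0-1] = -1390.5510 N (compression)
  F[0-2] = +455.4179 N (tension)
  F[1-2] = -319.2692 N (compression)
  F[1-3] = -2119.1476 N (compression)
  F[2-3] = +333.7551 N (tension)
  F[2-4] = +123.6910 N (tension)
  F[3-4] = -281.8118 N (compression)
  F[3-5] = -1792.3456 N (compression)
  F[4-5] = -52.5331 N (compression)
  Rx@0 = +240.7800 N
  Ry@0 = +1203.7194 N
  Ry@4 = +289.8906 N

455.418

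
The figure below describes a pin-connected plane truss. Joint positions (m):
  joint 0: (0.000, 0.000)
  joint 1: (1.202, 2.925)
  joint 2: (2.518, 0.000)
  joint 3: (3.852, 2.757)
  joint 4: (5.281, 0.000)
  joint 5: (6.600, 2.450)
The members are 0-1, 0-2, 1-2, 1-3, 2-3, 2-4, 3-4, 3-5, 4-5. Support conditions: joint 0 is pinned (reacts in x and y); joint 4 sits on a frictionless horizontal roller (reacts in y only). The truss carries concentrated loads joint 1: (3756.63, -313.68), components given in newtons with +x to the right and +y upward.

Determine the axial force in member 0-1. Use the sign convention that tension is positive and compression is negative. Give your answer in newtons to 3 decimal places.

1987.585

N=6 nodes, M=9 members, R=3 reactions → 2N=12, M+R=12
member 0 (0-1): L=3.1623, (cx,cy)=(0.3801,0.9249)
member 1 (0-2): L=2.5180, (cx,cy)=(1.0000,0.0000)
member 2 (1-2): L=3.2074, (cx,cy)=(0.4103,-0.9120)
member 3 (1-3): L=2.6553, (cx,cy)=(0.9980,-0.0633)
member 4 (2-3): L=3.0628, (cx,cy)=(0.4356,0.9002)
member 5 (2-4): L=2.7630, (cx,cy)=(1.0000,0.0000)
member 6 (3-4): L=3.1053, (cx,cy)=(0.4602,-0.8878)
member 7 (3-5): L=2.7651, (cx,cy)=(0.9938,-0.1110)
member 8 (4-5): L=2.7825, (cx,cy)=(0.4740,0.8805)
solve A·x = −loads:
  F[0-1] = +1987.5853 N (tension)
  F[0-2] = +3001.1536 N (tension)
  F[1-2] = -2214.4047 N (compression)
  F[1-3] = -2096.7845 N (compression)
  F[2-3] = +2243.4015 N (tension)
  F[2-4] = +1115.4647 N (tension)
  F[3-4] = -2423.9950 N (compression)
  F[3-5] = -0.0000 N (compression)
  F[4-5] = +0.0000 N (tension)
  Rx@0 = -3756.6300 N
  Ry@0 = -1838.4098 N
  Ry@4 = +2152.0898 N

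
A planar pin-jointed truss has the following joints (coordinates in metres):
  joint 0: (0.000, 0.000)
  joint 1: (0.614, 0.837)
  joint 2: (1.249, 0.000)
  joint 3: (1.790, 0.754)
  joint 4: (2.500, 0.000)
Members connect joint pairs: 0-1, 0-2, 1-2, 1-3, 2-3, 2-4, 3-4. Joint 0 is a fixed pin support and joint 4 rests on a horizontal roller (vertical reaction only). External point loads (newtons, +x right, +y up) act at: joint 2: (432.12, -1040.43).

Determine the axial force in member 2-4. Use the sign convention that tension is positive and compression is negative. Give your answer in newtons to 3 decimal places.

N=5 nodes, M=7 members, R=3 reactions → 2N=10, M+R=10
member 0 (0-1): L=1.0381, (cx,cy)=(0.5915,0.8063)
member 1 (0-2): L=1.2490, (cx,cy)=(1.0000,0.0000)
member 2 (1-2): L=1.0506, (cx,cy)=(0.6044,-0.7967)
member 3 (1-3): L=1.1789, (cx,cy)=(0.9975,-0.0704)
member 4 (2-3): L=0.9280, (cx,cy)=(0.5830,0.8125)
member 5 (2-4): L=1.2510, (cx,cy)=(1.0000,0.0000)
member 6 (3-4): L=1.0357, (cx,cy)=(0.6855,-0.7280)
solve A·x = −loads:
  F[0-1] = -645.6935 N (compression)
  F[0-2] = +814.0406 N (tension)
  F[1-2] = +726.2252 N (tension)
  F[1-3] = -822.8983 N (compression)
  F[2-3] = +568.4526 N (tension)
  F[2-4] = +489.4657 N (tension)
  F[3-4] = -713.9801 N (compression)
  Rx@0 = -432.1200 N
  Ry@0 = +520.6312 N
  Ry@4 = +519.7988 N

489.466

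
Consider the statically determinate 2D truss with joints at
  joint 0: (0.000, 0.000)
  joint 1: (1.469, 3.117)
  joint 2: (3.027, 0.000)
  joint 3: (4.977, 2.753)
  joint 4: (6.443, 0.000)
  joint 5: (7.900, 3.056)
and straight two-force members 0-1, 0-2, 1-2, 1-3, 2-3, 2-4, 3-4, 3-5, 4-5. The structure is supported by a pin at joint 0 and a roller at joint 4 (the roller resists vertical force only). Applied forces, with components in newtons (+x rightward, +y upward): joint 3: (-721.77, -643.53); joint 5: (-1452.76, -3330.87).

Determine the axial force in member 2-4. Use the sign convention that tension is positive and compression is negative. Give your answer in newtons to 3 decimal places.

-1468.282

N=6 nodes, M=9 members, R=3 reactions → 2N=12, M+R=12
member 0 (0-1): L=3.4458, (cx,cy)=(0.4263,0.9046)
member 1 (0-2): L=3.0270, (cx,cy)=(1.0000,0.0000)
member 2 (1-2): L=3.4847, (cx,cy)=(0.4471,-0.8945)
member 3 (1-3): L=3.5268, (cx,cy)=(0.9947,-0.1032)
member 4 (2-3): L=3.3736, (cx,cy)=(0.5780,0.8160)
member 5 (2-4): L=3.4160, (cx,cy)=(1.0000,0.0000)
member 6 (3-4): L=3.1190, (cx,cy)=(0.4700,-0.8827)
member 7 (3-5): L=2.9387, (cx,cy)=(0.9947,0.1031)
member 8 (4-5): L=3.3856, (cx,cy)=(0.4304,0.9027)
solve A·x = −loads:
  F[0-1] = -431.8682 N (compression)
  F[0-2] = -1990.4185 N (compression)
  F[1-2] = +483.1563 N (tension)
  F[1-3] = -402.2784 N (compression)
  F[2-3] = -529.6077 N (compression)
  F[2-4] = -1468.2818 N (compression)
  F[3-4] = -269.7765 N (compression)
  F[3-5] = +143.0854 N (tension)
  F[4-5] = -3706.4112 N (compression)
  Rx@0 = +2174.5300 N
  Ry@0 = +390.6573 N
  Ry@4 = +3583.7427 N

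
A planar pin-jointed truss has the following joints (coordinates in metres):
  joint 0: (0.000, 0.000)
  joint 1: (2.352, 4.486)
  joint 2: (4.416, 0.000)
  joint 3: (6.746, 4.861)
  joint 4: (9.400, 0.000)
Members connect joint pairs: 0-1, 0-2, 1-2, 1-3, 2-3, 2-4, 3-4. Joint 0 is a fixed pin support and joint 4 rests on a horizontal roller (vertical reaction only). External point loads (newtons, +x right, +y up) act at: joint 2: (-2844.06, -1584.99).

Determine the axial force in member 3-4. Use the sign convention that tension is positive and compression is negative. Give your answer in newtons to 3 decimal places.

N=5 nodes, M=7 members, R=3 reactions → 2N=10, M+R=10
member 0 (0-1): L=5.0652, (cx,cy)=(0.4643,0.8857)
member 1 (0-2): L=4.4160, (cx,cy)=(1.0000,0.0000)
member 2 (1-2): L=4.9380, (cx,cy)=(0.4180,-0.9085)
member 3 (1-3): L=4.4100, (cx,cy)=(0.9964,0.0850)
member 4 (2-3): L=5.3906, (cx,cy)=(0.4322,0.9018)
member 5 (2-4): L=4.9840, (cx,cy)=(1.0000,0.0000)
member 6 (3-4): L=5.5383, (cx,cy)=(0.4792,-0.8777)
solve A·x = −loads:
  F[0-1] = -948.8832 N (compression)
  F[0-2] = -2403.4496 N (compression)
  F[1-2] = +850.2854 N (tension)
  F[1-3] = -798.9056 N (compression)
  F[2-3] = +901.0628 N (tension)
  F[2-4] = +406.5398 N (tension)
  F[3-4] = -848.3606 N (compression)
  Rx@0 = +2844.0600 N
  Ry@0 = +840.3819 N
  Ry@4 = +744.6081 N

-848.361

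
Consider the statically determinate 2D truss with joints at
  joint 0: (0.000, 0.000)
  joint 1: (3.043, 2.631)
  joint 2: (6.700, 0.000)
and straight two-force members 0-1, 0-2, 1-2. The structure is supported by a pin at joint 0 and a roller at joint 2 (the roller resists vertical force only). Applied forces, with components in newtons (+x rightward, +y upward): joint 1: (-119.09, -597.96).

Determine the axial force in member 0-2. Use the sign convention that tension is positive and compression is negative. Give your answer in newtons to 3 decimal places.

312.486

N=3 nodes, M=3 members, R=3 reactions → 2N=6, M+R=6
member 0 (0-1): L=4.0227, (cx,cy)=(0.7565,0.6540)
member 1 (0-2): L=6.7000, (cx,cy)=(1.0000,0.0000)
member 2 (1-2): L=4.5051, (cx,cy)=(0.8117,-0.5840)
solve A·x = −loads:
  F[0-1] = -570.5214 N (compression)
  F[0-2] = +312.4864 N (tension)
  F[1-2] = -384.9545 N (compression)
  Rx@0 = +119.0900 N
  Ry@0 = +373.1441 N
  Ry@2 = +224.8159 N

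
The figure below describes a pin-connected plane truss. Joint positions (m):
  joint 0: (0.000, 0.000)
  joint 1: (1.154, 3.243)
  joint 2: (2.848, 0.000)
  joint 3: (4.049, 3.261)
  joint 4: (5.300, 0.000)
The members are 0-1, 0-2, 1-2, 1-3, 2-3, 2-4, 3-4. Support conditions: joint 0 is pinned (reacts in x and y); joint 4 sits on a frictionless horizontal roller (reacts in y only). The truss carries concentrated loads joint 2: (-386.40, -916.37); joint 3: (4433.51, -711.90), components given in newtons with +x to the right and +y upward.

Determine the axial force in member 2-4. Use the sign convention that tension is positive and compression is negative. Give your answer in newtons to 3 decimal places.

N=5 nodes, M=7 members, R=3 reactions → 2N=10, M+R=10
member 0 (0-1): L=3.4422, (cx,cy)=(0.3353,0.9421)
member 1 (0-2): L=2.8480, (cx,cy)=(1.0000,0.0000)
member 2 (1-2): L=3.6588, (cx,cy)=(0.4630,-0.8864)
member 3 (1-3): L=2.8951, (cx,cy)=(1.0000,0.0062)
member 4 (2-3): L=3.4751, (cx,cy)=(0.3456,0.9384)
member 5 (2-4): L=2.4520, (cx,cy)=(1.0000,0.0000)
member 6 (3-4): L=3.4927, (cx,cy)=(0.3582,-0.9337)
solve A·x = −loads:
  F[0-1] = +2267.0751 N (tension)
  F[0-2] = +3287.0722 N (tension)
  F[1-2] = -2396.6009 N (compression)
  F[1-3] = +1869.6896 N (tension)
  F[2-3] = +3240.2808 N (tension)
  F[2-4] = +1444.0197 N (tension)
  F[3-4] = -4031.6248 N (compression)
  Rx@0 = -4047.1100 N
  Ry@0 = -2135.8774 N
  Ry@4 = +3764.1474 N

1444.020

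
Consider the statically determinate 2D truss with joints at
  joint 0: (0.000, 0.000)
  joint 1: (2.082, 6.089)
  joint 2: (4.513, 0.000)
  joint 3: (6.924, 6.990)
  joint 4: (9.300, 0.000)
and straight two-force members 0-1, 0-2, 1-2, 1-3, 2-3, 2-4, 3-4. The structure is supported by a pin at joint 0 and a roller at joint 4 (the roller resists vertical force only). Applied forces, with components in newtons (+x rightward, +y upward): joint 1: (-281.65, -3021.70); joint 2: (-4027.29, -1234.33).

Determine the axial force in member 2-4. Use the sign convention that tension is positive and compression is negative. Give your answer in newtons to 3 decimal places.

370.863

N=5 nodes, M=7 members, R=3 reactions → 2N=10, M+R=10
member 0 (0-1): L=6.4351, (cx,cy)=(0.3235,0.9462)
member 1 (0-2): L=4.5130, (cx,cy)=(1.0000,0.0000)
member 2 (1-2): L=6.5563, (cx,cy)=(0.3708,-0.9287)
member 3 (1-3): L=4.9251, (cx,cy)=(0.9831,0.1829)
member 4 (2-3): L=7.3941, (cx,cy)=(0.3261,0.9453)
member 5 (2-4): L=4.7870, (cx,cy)=(1.0000,0.0000)
member 6 (3-4): L=7.3828, (cx,cy)=(0.3218,-0.9468)
solve A·x = −loads:
  F[0-1] = -3344.8859 N (compression)
  F[0-2] = -3226.7437 N (compression)
  F[1-2] = -5.6965 N (compression)
  F[1-3] = -812.1397 N (compression)
  F[2-3] = +1311.2880 N (tension)
  F[2-4] = +370.8626 N (tension)
  F[3-4] = -1152.3559 N (compression)
  Rx@0 = +4308.9400 N
  Ry@0 = +3164.9823 N
  Ry@4 = +1091.0477 N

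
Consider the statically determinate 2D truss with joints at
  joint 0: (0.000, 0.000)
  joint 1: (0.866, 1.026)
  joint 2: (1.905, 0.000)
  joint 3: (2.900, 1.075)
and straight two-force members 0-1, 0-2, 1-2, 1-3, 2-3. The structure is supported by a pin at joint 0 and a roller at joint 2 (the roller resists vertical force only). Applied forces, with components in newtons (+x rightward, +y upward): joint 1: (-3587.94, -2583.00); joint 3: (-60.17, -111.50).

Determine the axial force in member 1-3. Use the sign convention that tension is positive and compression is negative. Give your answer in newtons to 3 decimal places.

44.026

N=4 nodes, M=5 members, R=3 reactions → 2N=8, M+R=8
member 0 (0-1): L=1.3426, (cx,cy)=(0.6450,0.7642)
member 1 (0-2): L=1.9050, (cx,cy)=(1.0000,0.0000)
member 2 (1-2): L=1.4602, (cx,cy)=(0.7115,-0.7026)
member 3 (1-3): L=2.0346, (cx,cy)=(0.9997,0.0241)
member 4 (2-3): L=1.4648, (cx,cy)=(0.6793,0.7339)
solve A·x = −loads:
  F[0-1] = -4340.4943 N (compression)
  F[0-2] = -848.4613 N (compression)
  F[1-2] = +1046.0033 N (tension)
  F[1-3] = +44.0265 N (tension)
  F[2-3] = -153.3756 N (compression)
  Rx@0 = +3648.1100 N
  Ry@0 = +3316.9048 N
  Ry@2 = -622.4048 N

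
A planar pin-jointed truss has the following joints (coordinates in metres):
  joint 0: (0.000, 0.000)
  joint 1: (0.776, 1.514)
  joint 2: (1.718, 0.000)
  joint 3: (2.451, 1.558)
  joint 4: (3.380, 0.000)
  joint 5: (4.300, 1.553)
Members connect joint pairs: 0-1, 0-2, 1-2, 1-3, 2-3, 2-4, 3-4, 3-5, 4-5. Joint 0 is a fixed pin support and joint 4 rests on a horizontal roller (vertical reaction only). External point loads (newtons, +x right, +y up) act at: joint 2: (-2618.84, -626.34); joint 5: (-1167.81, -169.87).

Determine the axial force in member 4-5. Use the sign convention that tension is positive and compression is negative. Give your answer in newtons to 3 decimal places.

-200.789

N=6 nodes, M=9 members, R=3 reactions → 2N=12, M+R=12
member 0 (0-1): L=1.7013, (cx,cy)=(0.4561,0.8899)
member 1 (0-2): L=1.7180, (cx,cy)=(1.0000,0.0000)
member 2 (1-2): L=1.7831, (cx,cy)=(0.5283,-0.8491)
member 3 (1-3): L=1.6756, (cx,cy)=(0.9997,0.0263)
member 4 (2-3): L=1.7218, (cx,cy)=(0.4257,0.9049)
member 5 (2-4): L=1.6620, (cx,cy)=(1.0000,0.0000)
member 6 (3-4): L=1.8139, (cx,cy)=(0.5121,-0.8589)
member 7 (3-5): L=1.8490, (cx,cy)=(1.0000,-0.0027)
member 8 (4-5): L=1.8051, (cx,cy)=(0.5097,0.8604)
solve A·x = −loads:
  F[0-1] = -897.0688 N (compression)
  F[0-2] = -3377.4739 N (compression)
  F[1-2] = +912.6499 N (tension)
  F[1-3] = -891.6219 N (compression)
  F[2-3] = -164.1822 N (compression)
  F[2-4] = -206.6011 N (compression)
  F[3-4] = +203.5818 N (tension)
  F[3-5] = -1065.4758 N (compression)
  F[4-5] = -200.7886 N (compression)
  Rx@0 = +3786.6500 N
  Ry@0 = +798.3153 N
  Ry@4 = -2.1053 N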